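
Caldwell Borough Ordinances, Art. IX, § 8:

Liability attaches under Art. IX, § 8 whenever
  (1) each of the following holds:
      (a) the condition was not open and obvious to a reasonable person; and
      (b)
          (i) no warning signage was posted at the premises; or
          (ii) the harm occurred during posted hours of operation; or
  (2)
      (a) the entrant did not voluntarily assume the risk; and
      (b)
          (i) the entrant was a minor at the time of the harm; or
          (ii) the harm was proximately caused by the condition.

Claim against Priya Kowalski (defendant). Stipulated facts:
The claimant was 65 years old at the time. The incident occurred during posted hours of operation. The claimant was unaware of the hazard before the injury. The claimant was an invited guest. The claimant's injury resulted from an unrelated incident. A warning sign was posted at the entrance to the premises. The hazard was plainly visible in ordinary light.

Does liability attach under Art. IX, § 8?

No — not liable.

(a) not open/obvious — not met.
(i) no signage posted — not satisfied.
(ii) during posted hours — holds.
(b) = F OR T = true.
(1) = F AND T = false.
(a) no assumed risk — met.
(i) entrant a minor — not satisfied.
(ii) proximate cause — not met.
So (b) is not satisfied (F OR F).
(2): T AND F → false.
Overall: F OR F → false.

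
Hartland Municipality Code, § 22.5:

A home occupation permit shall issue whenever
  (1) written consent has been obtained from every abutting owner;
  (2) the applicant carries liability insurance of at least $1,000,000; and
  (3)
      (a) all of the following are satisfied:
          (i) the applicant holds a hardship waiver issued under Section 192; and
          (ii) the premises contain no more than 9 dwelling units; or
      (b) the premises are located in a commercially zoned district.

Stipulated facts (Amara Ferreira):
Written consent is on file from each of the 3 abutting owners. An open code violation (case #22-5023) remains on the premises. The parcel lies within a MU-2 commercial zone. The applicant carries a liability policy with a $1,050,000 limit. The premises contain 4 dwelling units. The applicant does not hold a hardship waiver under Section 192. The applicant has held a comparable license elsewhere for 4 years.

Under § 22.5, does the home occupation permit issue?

Yes — granted.

(1) all abutters consent — holds.
(2) insurance ≥ $1,000,000 — holds.
(i) hardship waiver — not met.
(ii) ≤ 9 units — satisfied.
So (a) is not satisfied (F AND T).
(b) commercially zoned — holds.
(3) = F OR T = true.
Overall = T AND T AND T = true.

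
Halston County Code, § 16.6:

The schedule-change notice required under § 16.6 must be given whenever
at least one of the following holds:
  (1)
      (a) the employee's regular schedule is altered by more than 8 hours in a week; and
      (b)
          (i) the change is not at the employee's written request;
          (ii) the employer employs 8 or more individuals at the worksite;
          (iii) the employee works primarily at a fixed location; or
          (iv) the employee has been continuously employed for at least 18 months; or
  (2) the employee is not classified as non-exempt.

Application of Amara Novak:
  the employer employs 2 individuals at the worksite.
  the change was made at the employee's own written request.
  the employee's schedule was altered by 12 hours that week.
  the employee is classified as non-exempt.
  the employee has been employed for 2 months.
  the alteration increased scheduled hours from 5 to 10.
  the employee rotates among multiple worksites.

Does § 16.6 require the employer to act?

(a) schedule shift > 8h — satisfied.
(i) not employee-requested — not met.
(ii) ≥ 8 at site — fails.
(iii) fixed location — not met.
(iv) tenure ≥ 18 mo. — not satisfied.
(b) = F OR F OR F OR F = false.
(1) = T AND F = false.
(2) not (non-exempt) — fails.
Overall: F OR F → false.

No — not required.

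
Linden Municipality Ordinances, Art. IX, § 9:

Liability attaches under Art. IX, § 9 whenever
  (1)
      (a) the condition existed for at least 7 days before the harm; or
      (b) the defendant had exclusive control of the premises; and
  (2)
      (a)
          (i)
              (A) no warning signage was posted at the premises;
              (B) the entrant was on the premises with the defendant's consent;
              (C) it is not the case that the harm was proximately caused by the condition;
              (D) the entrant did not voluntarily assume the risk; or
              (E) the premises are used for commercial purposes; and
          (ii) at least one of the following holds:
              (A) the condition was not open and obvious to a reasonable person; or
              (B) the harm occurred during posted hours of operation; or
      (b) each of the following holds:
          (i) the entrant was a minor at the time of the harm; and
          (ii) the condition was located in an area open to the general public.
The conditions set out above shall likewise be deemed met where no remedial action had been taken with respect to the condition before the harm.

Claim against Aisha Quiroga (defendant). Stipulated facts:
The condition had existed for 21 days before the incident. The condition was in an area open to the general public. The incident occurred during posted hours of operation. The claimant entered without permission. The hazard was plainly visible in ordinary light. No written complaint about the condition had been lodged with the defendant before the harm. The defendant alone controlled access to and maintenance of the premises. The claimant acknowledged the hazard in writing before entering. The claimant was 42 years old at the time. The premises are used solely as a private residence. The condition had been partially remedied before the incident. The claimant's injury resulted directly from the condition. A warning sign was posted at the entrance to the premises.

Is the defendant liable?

No — not liable.

(a) condition ≥7 days old — met.
(b) exclusive control — met.
(1) = T OR T = true.
(A) no signage posted — not met.
(B) consent to enter — not satisfied.
(C) not (proximate cause) — not satisfied.
(D) no assumed risk — not satisfied.
(E) commercial use — not met.
So (i) is not satisfied (F OR F OR F OR F OR F).
(A) not open/obvious — fails.
(B) during posted hours — holds.
(ii) = F OR T = true.
(a): F AND T → false.
(i) entrant a minor — fails.
(ii) public area — satisfied.
(b) = F AND T = false.
So (2) is not satisfied (F OR F).
Overall = T AND F = false.
Exception (no remedial action) — not satisfied.
Result: main false OR exception false → false.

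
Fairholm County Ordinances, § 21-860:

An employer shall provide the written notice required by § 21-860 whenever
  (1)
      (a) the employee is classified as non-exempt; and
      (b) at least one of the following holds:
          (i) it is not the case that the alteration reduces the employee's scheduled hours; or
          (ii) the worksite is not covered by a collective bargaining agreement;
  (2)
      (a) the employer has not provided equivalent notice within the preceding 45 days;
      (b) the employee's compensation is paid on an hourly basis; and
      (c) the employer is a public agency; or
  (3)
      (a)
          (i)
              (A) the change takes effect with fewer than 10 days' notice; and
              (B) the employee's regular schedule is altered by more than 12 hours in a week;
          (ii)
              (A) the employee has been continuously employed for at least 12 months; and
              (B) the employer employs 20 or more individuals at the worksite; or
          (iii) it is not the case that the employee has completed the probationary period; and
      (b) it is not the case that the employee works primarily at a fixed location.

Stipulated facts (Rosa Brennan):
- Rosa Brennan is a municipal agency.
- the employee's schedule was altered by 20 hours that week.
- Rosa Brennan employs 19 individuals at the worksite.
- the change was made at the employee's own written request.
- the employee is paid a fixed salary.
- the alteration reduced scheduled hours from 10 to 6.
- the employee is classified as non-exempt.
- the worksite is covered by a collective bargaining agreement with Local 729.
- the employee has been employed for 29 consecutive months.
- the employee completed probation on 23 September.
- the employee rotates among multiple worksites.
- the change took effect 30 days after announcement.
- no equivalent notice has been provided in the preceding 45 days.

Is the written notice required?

(a) non-exempt — holds.
(i) not (hours reduced) — fails.
(ii) no CBA — fails.
(b): F OR F → false.
So (1) is not satisfied (T AND F).
(a) no recent notice — met.
(b) hourly-paid — not met.
(c) public agency — satisfied.
(2) = T AND F AND T = false.
(A) < 10 days' notice — fails.
(B) schedule shift > 12h — met.
(i): F AND T → false.
(A) tenure ≥ 12 mo. — holds.
(B) ≥ 20 at site — not satisfied.
(ii) = T AND F = false.
(iii) not (past probation) — not satisfied.
(a) = F OR F OR F = false.
(b) not (fixed location) — met.
So (3) is not satisfied (F AND T).
So Overall is not satisfied (F OR F OR F).

No — not required.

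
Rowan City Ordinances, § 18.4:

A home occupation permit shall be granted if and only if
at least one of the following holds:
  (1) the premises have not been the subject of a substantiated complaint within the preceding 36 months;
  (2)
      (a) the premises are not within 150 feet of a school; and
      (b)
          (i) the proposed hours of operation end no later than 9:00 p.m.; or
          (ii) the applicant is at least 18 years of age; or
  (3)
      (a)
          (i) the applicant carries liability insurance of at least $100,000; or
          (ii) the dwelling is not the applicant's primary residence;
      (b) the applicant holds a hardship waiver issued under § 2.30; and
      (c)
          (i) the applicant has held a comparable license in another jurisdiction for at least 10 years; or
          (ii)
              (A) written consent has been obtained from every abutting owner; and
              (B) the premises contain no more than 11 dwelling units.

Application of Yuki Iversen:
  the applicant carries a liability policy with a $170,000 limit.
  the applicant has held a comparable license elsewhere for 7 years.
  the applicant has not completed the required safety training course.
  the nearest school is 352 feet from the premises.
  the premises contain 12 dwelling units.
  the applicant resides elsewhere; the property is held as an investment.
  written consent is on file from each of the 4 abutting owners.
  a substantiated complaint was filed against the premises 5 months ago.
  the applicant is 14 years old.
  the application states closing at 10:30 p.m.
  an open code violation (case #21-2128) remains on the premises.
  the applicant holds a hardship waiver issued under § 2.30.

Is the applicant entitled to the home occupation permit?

(1) no complaint in 36 mo. — fails.
(a) ≥150 ft from school — holds.
(i) closes by 9 p.m. — fails.
(ii) age ≥ 18 — fails.
So (b) is not satisfied (F OR F).
(2): T AND F → false.
(i) insurance ≥ $100,000 — satisfied.
(ii) not (primary residence) — holds.
(a) = T OR T = true.
(b) hardship waiver — met.
(i) prior license ≥ 10 yr — fails.
(A) all abutters consent — holds.
(B) ≤ 11 units — not satisfied.
(ii): T AND F → false.
(c) = F OR F = false.
So (3) is not satisfied (T AND T AND F).
Overall: F OR F OR F → false.

No — denied.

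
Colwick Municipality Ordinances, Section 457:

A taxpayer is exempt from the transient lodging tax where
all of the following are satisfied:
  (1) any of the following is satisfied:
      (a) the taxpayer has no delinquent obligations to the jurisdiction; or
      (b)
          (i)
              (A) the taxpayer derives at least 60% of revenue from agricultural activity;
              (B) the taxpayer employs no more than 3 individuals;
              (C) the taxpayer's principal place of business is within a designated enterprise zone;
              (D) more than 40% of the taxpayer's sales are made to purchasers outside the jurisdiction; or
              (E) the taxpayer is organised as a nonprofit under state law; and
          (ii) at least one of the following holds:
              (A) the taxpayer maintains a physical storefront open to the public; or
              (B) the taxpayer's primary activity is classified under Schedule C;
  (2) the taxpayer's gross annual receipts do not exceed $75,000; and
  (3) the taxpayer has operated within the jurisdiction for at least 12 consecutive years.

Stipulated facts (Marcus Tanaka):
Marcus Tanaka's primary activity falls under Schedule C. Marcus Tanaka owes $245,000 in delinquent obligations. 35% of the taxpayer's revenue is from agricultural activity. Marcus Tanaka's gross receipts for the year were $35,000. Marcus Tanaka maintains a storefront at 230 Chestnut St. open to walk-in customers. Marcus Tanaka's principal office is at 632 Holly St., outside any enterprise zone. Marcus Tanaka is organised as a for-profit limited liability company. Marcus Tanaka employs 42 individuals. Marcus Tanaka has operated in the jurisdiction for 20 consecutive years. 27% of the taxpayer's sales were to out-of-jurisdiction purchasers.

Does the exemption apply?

No — not exempt.

(a) no delinquency — not satisfied.
(A) ≥60% agricultural — not met.
(B) ≤ 3 employees — not satisfied.
(C) in enterprise zone — fails.
(D) >40% out-of-jur. sales — fails.
(E) nonprofit — fails.
(i) = F OR F OR F OR F OR F = false.
(A) has storefront — met.
(B) Schedule C activity — met.
(ii) = T OR T = true.
(b) = F AND T = false.
(1) = F OR F = false.
(2) receipts ≤ $75,000 — met.
(3) ≥ 12 yrs in jurisdiction — satisfied.
Overall: F AND T AND T → false.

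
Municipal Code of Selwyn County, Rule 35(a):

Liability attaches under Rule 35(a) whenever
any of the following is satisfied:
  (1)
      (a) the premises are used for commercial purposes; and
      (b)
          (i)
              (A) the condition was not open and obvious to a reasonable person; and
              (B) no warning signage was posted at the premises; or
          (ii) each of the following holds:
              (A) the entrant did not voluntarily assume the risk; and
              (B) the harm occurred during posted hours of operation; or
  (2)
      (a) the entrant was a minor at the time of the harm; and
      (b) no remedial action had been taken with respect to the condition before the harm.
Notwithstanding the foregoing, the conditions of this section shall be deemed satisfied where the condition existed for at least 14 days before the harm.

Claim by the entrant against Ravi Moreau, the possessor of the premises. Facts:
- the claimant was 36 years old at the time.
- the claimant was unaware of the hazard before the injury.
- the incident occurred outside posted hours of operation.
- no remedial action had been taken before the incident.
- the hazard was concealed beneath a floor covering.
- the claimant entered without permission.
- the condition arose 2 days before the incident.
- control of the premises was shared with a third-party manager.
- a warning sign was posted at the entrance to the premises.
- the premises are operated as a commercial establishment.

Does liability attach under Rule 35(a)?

(a) commercial use — holds.
(A) not open/obvious — holds.
(B) no signage posted — fails.
(i) = T AND F = false.
(A) no assumed risk — satisfied.
(B) during posted hours — not met.
(ii) = T AND F = false.
(b) = F OR F = false.
(1): T AND F → false.
(a) entrant a minor — fails.
(b) no remedial action — met.
(2): F AND T → false.
So Overall is not satisfied (F OR F).
Exception (condition ≥14 days old) — not satisfied.
Result: main false OR exception false → false.

No — not liable.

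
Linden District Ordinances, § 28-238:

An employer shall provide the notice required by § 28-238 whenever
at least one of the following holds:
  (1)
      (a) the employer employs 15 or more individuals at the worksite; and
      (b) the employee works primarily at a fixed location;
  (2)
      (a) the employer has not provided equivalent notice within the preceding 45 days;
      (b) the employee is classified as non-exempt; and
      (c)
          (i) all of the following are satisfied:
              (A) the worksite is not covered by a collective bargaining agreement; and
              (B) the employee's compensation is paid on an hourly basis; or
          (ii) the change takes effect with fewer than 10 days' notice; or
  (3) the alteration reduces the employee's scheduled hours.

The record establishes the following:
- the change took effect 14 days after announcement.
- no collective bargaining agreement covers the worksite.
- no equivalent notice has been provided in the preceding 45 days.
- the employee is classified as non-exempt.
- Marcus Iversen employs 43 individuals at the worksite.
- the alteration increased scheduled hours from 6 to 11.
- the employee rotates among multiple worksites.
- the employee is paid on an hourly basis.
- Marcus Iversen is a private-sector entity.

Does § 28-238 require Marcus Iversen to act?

Yes — required.

(a) ≥ 15 at site — satisfied.
(b) fixed location — not satisfied.
(1) = T AND F = false.
(a) no recent notice — holds.
(b) non-exempt — holds.
(A) no CBA — satisfied.
(B) hourly-paid — met.
(i) = T AND T = true.
(ii) < 10 days' notice — not met.
(c): T OR F → true.
(2): T AND T AND T → true.
(3) hours reduced — not met.
Overall: F OR T OR F → true.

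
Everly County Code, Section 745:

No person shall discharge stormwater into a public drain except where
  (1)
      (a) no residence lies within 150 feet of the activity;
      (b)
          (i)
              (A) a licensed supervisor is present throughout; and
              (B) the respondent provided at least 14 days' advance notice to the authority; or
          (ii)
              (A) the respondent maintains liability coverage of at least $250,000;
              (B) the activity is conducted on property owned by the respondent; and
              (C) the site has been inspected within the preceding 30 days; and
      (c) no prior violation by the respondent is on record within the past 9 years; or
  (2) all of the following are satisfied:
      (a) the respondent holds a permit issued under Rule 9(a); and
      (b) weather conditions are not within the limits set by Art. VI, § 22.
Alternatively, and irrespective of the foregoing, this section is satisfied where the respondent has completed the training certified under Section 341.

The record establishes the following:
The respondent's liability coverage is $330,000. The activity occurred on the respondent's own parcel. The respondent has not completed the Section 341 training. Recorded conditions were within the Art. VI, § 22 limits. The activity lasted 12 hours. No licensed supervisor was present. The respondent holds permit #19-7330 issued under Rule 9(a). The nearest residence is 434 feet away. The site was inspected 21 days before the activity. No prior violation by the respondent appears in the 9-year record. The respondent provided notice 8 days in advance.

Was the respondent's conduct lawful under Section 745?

(a) no residence in 150 ft — satisfied.
(A) supervisor present — fails.
(B) ≥14 days' notice — fails.
So (i) is not satisfied (F AND F).
(A) coverage ≥ $250,000 — met.
(B) own property — holds.
(C) site inspected — met.
(ii) = T AND T AND T = true.
So (b) is satisfied (F OR T).
(c) no prior violation — met.
(1) = T AND T AND T = true.
(a) holds permit — satisfied.
(b) not (weather ok) — not met.
So (2) is not satisfied (T AND F).
So Overall is satisfied (T OR F).
Exception (training certified) — not satisfied.
Result: main true OR exception false → true.

Yes — lawful.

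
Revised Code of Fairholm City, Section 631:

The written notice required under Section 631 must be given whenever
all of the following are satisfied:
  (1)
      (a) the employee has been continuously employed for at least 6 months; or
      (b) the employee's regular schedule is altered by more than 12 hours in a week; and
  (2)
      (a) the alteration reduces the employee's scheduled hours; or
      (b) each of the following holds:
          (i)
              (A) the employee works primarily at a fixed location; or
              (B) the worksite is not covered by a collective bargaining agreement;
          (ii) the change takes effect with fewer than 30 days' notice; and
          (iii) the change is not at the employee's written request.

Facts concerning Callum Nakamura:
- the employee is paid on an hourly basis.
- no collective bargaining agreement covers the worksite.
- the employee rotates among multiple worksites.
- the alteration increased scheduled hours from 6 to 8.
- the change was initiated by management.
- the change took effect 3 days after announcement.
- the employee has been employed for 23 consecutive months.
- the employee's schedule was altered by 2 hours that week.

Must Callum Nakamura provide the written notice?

(a) tenure ≥ 6 mo. — met.
(b) schedule shift > 12h — not met.
(1) = T OR F = true.
(a) hours reduced — not satisfied.
(A) fixed location — not satisfied.
(B) no CBA — holds.
(i) = F OR T = true.
(ii) < 30 days' notice — holds.
(iii) not employee-requested — met.
So (b) is satisfied (T AND T AND T).
(2): F OR T → true.
So Overall is satisfied (T AND T).

Yes — required.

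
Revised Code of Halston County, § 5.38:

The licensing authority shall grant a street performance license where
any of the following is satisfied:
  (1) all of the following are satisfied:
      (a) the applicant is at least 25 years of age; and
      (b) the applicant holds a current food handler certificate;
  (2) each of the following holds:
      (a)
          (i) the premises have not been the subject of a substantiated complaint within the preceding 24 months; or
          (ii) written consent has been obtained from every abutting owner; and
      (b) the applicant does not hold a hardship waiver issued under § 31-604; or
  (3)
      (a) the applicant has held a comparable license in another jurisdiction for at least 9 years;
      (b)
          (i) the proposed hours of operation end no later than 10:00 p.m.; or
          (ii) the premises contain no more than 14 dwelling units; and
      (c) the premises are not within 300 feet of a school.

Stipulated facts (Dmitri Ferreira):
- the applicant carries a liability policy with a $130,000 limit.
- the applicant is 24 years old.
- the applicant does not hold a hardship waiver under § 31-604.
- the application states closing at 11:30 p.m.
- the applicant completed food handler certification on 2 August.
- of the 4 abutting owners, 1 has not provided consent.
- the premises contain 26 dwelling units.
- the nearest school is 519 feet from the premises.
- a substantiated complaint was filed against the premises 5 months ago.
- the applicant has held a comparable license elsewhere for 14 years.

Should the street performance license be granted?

No — denied.

(a) age ≥ 25 — not satisfied.
(b) food handler cert. — met.
(1) = F AND T = false.
(i) no complaint in 24 mo. — not met.
(ii) all abutters consent — not met.
(a) = F OR F = false.
(b) not (hardship waiver) — met.
So (2) is not satisfied (F AND T).
(a) prior license ≥ 9 yr — satisfied.
(i) closes by 10 p.m. — not satisfied.
(ii) ≤ 14 units — not met.
(b) = F OR F = false.
(c) ≥300 ft from school — holds.
(3) = T AND F AND T = false.
Overall: F OR F OR F → false.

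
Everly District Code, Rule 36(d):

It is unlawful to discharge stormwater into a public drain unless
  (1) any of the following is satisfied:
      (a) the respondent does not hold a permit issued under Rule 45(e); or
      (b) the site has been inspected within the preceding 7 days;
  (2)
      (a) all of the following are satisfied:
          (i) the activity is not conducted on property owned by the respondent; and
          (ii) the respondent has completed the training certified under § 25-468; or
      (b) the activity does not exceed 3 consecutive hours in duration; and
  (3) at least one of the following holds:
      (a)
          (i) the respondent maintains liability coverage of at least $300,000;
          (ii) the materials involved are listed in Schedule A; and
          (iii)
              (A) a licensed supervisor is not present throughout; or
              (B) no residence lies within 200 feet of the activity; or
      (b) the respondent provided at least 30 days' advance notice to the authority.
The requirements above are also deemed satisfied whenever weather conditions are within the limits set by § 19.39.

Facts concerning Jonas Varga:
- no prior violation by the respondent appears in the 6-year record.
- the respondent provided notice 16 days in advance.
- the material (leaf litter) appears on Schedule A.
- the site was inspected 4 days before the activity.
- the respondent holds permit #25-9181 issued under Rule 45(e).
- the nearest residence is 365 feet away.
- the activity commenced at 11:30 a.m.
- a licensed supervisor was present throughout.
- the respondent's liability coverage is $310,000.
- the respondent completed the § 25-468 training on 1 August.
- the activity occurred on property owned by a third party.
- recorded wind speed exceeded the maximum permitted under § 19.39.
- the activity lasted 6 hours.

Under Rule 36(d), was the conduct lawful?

(a) not (holds permit) — not met.
(b) site inspected — met.
(1) = F OR T = true.
(i) not (own property) — met.
(ii) training certified — satisfied.
(a) = T AND T = true.
(b) ≤ 3 hrs duration — not met.
(2) = T OR F = true.
(i) coverage ≥ $300,000 — holds.
(ii) Schedule A material — satisfied.
(A) not (supervisor present) — not satisfied.
(B) no residence in 200 ft — met.
(iii) = F OR T = true.
So (a) is satisfied (T AND T AND T).
(b) ≥30 days' notice — not met.
So (3) is satisfied (T OR F).
Overall: T AND T AND T → true.
Exception (weather ok) — not satisfied.
Result: main true OR exception false → true.

Yes — lawful.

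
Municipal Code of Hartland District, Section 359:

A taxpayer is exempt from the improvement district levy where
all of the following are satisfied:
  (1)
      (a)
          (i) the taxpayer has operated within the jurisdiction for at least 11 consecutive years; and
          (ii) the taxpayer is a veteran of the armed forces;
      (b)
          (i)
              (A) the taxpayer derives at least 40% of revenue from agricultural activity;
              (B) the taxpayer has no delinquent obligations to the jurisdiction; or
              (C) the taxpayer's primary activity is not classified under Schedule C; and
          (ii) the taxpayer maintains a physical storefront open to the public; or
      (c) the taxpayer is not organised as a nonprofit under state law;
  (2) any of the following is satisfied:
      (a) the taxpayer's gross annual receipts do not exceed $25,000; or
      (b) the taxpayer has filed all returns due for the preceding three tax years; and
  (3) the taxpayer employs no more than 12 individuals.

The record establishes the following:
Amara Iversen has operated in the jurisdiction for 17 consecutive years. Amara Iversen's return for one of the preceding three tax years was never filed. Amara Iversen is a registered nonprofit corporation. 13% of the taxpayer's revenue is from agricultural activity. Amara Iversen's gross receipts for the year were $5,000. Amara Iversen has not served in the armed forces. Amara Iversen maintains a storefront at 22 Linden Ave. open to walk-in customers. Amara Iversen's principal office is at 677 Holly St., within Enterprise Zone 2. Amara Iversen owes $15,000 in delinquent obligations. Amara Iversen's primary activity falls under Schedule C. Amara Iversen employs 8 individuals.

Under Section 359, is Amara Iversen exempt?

(i) ≥ 11 yrs in jurisdiction — met.
(ii) veteran — not met.
So (a) is not satisfied (T AND F).
(A) ≥40% agricultural — not met.
(B) no delinquency — not met.
(C) not (Schedule C activity) — fails.
(i): F OR F OR F → false.
(ii) has storefront — met.
(b): F AND T → false.
(c) not (nonprofit) — not met.
(1): F OR F OR F → false.
(a) receipts ≤ $25,000 — met.
(b) returns current — not satisfied.
So (2) is satisfied (T OR F).
(3) ≤ 12 employees — met.
Overall: F AND T AND T → false.

No — not exempt.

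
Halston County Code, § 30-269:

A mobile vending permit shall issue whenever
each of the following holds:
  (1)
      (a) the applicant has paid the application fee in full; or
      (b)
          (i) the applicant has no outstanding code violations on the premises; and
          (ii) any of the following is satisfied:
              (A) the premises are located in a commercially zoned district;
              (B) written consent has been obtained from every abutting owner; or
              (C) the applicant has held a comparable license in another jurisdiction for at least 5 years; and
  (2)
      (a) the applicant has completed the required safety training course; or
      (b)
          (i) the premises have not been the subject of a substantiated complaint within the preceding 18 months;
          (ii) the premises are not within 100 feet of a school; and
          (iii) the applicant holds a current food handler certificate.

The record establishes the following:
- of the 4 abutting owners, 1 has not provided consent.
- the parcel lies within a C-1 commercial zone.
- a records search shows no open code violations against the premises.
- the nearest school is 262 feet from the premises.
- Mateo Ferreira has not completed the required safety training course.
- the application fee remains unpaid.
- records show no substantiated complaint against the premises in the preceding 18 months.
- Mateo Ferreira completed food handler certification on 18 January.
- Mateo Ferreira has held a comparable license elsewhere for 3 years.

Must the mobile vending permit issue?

(a) fee paid — not satisfied.
(i) no code violations — satisfied.
(A) commercially zoned — holds.
(B) all abutters consent — not met.
(C) prior license ≥ 5 yr — fails.
(ii) = T OR F OR F = true.
So (b) is satisfied (T AND T).
So (1) is satisfied (F OR T).
(a) safety training — not satisfied.
(i) no complaint in 18 mo. — holds.
(ii) ≥100 ft from school — satisfied.
(iii) food handler cert. — met.
So (b) is satisfied (T AND T AND T).
(2): F OR T → true.
Overall: T AND T → true.

Yes — granted.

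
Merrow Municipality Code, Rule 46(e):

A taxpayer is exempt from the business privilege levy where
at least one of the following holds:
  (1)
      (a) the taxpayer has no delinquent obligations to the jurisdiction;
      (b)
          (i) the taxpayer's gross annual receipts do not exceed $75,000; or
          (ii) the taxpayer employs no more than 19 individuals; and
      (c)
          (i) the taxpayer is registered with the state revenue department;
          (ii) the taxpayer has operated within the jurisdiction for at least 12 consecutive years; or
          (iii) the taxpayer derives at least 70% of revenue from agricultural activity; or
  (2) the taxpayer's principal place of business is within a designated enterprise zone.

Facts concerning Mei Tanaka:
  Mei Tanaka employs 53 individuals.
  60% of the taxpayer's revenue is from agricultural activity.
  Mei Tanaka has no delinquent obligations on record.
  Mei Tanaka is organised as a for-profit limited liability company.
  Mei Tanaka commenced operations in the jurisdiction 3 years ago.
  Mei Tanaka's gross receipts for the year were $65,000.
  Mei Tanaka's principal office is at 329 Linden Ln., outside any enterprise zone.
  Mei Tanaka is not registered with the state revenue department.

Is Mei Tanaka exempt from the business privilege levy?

No — not exempt.

(a) no delinquency — satisfied.
(i) receipts ≤ $75,000 — met.
(ii) ≤ 19 employees — not satisfied.
So (b) is satisfied (T OR F).
(i) state-registered — fails.
(ii) ≥ 12 yrs in jurisdiction — fails.
(iii) ≥70% agricultural — not met.
(c) = F OR F OR F = false.
(1): T AND T AND F → false.
(2) in enterprise zone — not satisfied.
So Overall is not satisfied (F OR F).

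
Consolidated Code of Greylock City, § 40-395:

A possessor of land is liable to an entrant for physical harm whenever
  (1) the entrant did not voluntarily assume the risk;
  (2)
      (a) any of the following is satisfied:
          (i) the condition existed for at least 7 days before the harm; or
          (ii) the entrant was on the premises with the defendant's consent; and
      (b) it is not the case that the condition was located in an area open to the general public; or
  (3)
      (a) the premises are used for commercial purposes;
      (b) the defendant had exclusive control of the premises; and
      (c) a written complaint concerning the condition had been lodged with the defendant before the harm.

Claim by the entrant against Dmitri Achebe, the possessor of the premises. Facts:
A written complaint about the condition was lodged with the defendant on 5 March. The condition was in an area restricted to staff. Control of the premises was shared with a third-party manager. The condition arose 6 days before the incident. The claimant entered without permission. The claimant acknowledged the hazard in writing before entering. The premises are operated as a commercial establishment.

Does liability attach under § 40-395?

No — not liable.

(1) no assumed risk — fails.
(i) condition ≥7 days old — fails.
(ii) consent to enter — not met.
So (a) is not satisfied (F OR F).
(b) not (public area) — satisfied.
(2): F AND T → false.
(a) commercial use — holds.
(b) exclusive control — not met.
(c) complaint lodged — satisfied.
(3) = T AND F AND T = false.
So Overall is not satisfied (F OR F OR F).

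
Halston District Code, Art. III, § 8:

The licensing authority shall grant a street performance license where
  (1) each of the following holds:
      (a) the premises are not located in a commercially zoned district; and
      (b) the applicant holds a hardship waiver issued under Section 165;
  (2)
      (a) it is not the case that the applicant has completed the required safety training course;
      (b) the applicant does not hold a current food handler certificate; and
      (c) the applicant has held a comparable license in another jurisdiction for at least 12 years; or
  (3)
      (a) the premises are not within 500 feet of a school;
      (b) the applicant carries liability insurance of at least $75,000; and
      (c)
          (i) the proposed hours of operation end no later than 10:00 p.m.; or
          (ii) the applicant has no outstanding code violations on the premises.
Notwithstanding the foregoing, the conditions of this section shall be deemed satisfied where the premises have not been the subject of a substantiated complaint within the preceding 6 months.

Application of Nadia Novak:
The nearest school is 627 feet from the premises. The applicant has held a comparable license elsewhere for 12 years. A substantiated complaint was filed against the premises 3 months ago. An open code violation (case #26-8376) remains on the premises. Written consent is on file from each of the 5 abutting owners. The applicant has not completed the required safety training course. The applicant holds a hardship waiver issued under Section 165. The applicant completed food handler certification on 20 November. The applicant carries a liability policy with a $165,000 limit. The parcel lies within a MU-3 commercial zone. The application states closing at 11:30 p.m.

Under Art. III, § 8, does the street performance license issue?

(a) not (commercially zoned) — not satisfied.
(b) hardship waiver — holds.
(1): F AND T → false.
(a) not (safety training) — holds.
(b) not (food handler cert.) — fails.
(c) prior license ≥ 12 yr — satisfied.
(2) = T AND F AND T = false.
(a) ≥500 ft from school — satisfied.
(b) insurance ≥ $75,000 — holds.
(i) closes by 10 p.m. — not met.
(ii) no code violations — not met.
So (c) is not satisfied (F OR F).
(3) = T AND T AND F = false.
Overall = F OR F OR F = false.
Exception (no complaint in 6 mo.) — not satisfied.
Result: main false OR exception false → false.

No — denied.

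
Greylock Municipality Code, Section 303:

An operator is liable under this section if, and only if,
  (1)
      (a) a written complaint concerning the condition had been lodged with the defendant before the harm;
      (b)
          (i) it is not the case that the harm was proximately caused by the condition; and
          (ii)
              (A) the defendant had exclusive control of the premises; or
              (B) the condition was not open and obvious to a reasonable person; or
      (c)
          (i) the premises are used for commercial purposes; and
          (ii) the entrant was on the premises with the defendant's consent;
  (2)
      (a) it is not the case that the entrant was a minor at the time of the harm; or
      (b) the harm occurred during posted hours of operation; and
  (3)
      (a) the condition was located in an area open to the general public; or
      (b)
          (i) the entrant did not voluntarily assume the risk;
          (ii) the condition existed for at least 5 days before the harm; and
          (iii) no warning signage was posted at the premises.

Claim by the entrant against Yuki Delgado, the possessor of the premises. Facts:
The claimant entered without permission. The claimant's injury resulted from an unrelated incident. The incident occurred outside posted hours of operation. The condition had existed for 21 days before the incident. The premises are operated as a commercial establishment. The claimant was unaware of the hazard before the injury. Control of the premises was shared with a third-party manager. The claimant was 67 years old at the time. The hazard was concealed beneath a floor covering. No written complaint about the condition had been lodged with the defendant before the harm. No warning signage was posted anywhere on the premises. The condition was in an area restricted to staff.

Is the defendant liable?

Yes — liable.

(a) complaint lodged — not satisfied.
(i) not (proximate cause) — satisfied.
(A) exclusive control — fails.
(B) not open/obvious — met.
(ii): F OR T → true.
So (b) is satisfied (T AND T).
(i) commercial use — met.
(ii) consent to enter — not met.
(c): T AND F → false.
(1) = F OR T OR F = true.
(a) not (entrant a minor) — holds.
(b) during posted hours — fails.
(2) = T OR F = true.
(a) public area — not satisfied.
(i) no assumed risk — met.
(ii) condition ≥5 days old — satisfied.
(iii) no signage posted — holds.
(b) = T AND T AND T = true.
(3): F OR T → true.
Overall = T AND T AND T = true.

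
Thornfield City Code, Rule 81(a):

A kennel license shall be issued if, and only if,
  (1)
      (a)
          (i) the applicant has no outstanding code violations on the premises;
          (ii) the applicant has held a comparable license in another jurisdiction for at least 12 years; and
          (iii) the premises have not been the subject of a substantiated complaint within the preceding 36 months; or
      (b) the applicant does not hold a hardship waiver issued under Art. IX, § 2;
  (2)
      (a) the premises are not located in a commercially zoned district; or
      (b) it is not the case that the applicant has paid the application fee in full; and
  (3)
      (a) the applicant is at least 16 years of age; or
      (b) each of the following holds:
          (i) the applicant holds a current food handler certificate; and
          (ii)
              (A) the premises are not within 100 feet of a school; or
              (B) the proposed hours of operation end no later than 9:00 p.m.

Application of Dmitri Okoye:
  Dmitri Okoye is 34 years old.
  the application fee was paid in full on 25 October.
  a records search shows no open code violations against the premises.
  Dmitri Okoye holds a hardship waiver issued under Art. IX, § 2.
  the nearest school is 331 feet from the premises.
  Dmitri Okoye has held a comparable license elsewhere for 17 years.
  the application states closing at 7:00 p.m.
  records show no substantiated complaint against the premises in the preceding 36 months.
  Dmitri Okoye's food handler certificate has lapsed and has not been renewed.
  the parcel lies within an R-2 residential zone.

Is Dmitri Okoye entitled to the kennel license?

(i) no code violations — met.
(ii) prior license ≥ 12 yr — satisfied.
(iii) no complaint in 36 mo. — met.
(a) = T AND T AND T = true.
(b) not (hardship waiver) — fails.
(1): T OR F → true.
(a) not (commercially zoned) — satisfied.
(b) not (fee paid) — not satisfied.
So (2) is satisfied (T OR F).
(a) age ≥ 16 — satisfied.
(i) food handler cert. — not satisfied.
(A) ≥100 ft from school — holds.
(B) closes by 9 p.m. — holds.
So (ii) is satisfied (T OR T).
(b) = F AND T = false.
So (3) is satisfied (T OR F).
Overall = T AND T AND T = true.

Yes — granted.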